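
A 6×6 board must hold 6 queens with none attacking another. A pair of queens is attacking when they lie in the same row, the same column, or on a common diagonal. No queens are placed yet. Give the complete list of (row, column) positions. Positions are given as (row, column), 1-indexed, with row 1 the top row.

(1,2) (2,4) (3,6) (4,1) (5,3) (6,5)

Row 1: Safe: 1, 2, 3, 4, 5, 6. Place at column 2.
Row 2: attacked by (1,2)→{1,2,3}. Safe: 4, 5, 6. Place at column 4.
Row 3: attacked by (1,2)→{2,4}; (2,4)→{3,4,5}. Safe: 1, 6. Place at column 6.
Row 4: attacked by (1,2)→{2,5}; (2,4)→{2,4,6}; (3,6)→{5,6}. Safe: 1, 3. Place at column 1.
Row 5: attacked by (1,2)→{2,6}; (2,4)→{1,4}; (3,6)→{4,6}; (4,1)→{1,2}. Safe: 3, 5. Place at column 3.
Row 6: attacked by (1,2)→{2}; (2,4)→{4}; (3,6)→{3,6}; (4,1)→{1,3}; (5,3)→{2,3,4}. Safe: 5. Place at column 5.
Columns [2, 4, 6, 1, 3, 5], r−c [-1, -2, -3, 3, 2, 1], r+c [3, 6, 9, 5, 8, 11] are all distinct, so no two queens attack.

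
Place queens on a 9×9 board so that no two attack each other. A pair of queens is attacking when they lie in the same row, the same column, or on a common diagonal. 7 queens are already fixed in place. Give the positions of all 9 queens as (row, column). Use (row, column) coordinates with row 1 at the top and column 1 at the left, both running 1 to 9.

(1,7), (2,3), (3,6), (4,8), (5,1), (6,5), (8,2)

Row 7: attacked by (1,7)→{1,7}; (2,3)→{3,8}; (3,6)→{2,6}; (4,8)→{5,8}; (5,1)→{1,3}; (6,5)→{4,5,6}; (8,2)→{1,2,3}. Safe: 9. Place at column 9.
Row 9: attacked by (1,7)→{7}; (2,3)→{3}; (3,6)→{6}; (4,8)→{3,8}; (5,1)→{1,5}; (6,5)→{2,5,8}; (7,9)→{7,9}; (8,2)→{1,2,3}. Safe: 4. Place at column 4.
Columns [7, 3, 6, 8, 1, 5, 9, 2, 4], r−c [-6, -1, -3, -4, 4, 1, -2, 6, 5], r+c [8, 5, 9, 12, 6, 11, 16, 10, 13] are all distinct, so no two queens attack.

(1,7) (2,3) (3,6) (4,8) (5,1) (6,5) (7,9) (8,2) (9,4)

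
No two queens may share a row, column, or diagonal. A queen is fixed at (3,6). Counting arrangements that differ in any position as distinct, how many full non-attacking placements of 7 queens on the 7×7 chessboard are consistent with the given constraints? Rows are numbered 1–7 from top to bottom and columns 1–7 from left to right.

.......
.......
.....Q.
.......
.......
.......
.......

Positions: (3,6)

6

Branch on row 1: col 1 → 0; col 2 → 1; col 3 → 2; col 5 → 2; col 7 → 1.
Sum: 0 + 1 + 2 + 2 + 1 = 6.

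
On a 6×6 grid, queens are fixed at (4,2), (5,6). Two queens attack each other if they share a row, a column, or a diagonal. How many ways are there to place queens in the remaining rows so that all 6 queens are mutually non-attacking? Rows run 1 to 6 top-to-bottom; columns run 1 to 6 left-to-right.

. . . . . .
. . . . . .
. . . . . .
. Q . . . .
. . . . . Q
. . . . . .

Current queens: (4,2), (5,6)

Branch on row 1: col 1 → 0; col 3 → 0; col 4 → 1.
Sum: 0 + 0 + 1 = 1.

1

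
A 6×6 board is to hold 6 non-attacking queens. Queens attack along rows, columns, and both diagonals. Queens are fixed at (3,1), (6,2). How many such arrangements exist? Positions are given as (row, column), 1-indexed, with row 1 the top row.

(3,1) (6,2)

Branch on row 1: col 4 → 0; col 5 → 1; col 6 → 0.
Sum: 0 + 1 + 0 = 1.

1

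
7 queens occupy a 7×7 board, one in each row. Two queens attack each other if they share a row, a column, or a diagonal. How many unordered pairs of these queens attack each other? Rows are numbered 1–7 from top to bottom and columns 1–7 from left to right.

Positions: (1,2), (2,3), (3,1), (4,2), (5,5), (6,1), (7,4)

Same column: (1,2)–(4,2) (column 2); (3,1)–(6,1) (column 1).
Same diagonal: (1,2)–(2,3) (|1−2| = |2−3| = 1); (3,1)–(4,2) (|3−4| = |1−2| = 1).
Total attacking pairs: 4.

4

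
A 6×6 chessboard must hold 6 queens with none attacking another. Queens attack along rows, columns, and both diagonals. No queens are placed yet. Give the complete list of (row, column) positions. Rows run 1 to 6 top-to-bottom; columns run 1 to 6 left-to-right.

Row 1: Safe: 1, 2, 3, 4, 5, 6. Place at column 4.
Row 2: attacked by (1,4)→{3,4,5}. Safe: 1, 2, 6. Place at column 1.
Row 3: attacked by (1,4)→{2,4,6}; (2,1)→{1,2}. Safe: 3, 5. Place at column 5.
Row 4: attacked by (1,4)→{1,4}; (2,1)→{1,3}; (3,5)→{4,5,6}. Safe: 2. Place at column 2.
Row 5: attacked by (1,4)→{4}; (2,1)→{1,4}; (3,5)→{3,5}; (4,2)→{1,2,3}. Safe: 6. Place at column 6.
Row 6: attacked by (1,4)→{4}; (2,1)→{1,5}; (3,5)→{2,5}; (4,2)→{2,4}; (5,6)→{5,6}. Safe: 3. Place at column 3.
Columns [4, 1, 5, 2, 6, 3], r−c [-3, 1, -2, 2, -1, 3], r+c [5, 3, 8, 6, 11, 9] are all distinct, so no two queens attack.

(1,4) (2,1) (3,5) (4,2) (5,6) (6,3)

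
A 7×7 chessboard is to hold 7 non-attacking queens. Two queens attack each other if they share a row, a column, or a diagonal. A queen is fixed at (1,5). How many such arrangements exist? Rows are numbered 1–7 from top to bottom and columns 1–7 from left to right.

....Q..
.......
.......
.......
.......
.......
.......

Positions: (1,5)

Branch on row 2: col 1 → 2; col 2 → 1; col 3 → 1; col 7 → 2.
Sum: 2 + 1 + 1 + 2 = 6.

6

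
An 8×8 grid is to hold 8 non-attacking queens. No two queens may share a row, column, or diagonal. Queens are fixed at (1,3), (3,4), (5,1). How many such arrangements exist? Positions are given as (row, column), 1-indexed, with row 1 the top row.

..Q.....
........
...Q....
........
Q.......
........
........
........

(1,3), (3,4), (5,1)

Branch on row 2: col 6 → 0; col 7 → 0; col 8 → 1.
Sum: 0 + 0 + 1 = 1.

1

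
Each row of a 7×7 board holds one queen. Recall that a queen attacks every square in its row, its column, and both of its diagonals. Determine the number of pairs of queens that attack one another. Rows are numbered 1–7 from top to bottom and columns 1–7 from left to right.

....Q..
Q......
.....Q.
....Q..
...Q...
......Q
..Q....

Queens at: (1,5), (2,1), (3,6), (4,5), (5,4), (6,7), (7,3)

6

Same column: (1,5)–(4,5) (column 5).
Same diagonal: (2,1)–(5,4) (|2−5| = |1−4| = 3); (3,6)–(4,5) (|3−4| = |6−5| = 1); (3,6)–(5,4) (|3−5| = |6−4| = 2); (4,5)–(5,4) (|4−5| = |5−4| = 1); (4,5)–(6,7) (|4−6| = |5−7| = 2).
Total attacking pairs: 6.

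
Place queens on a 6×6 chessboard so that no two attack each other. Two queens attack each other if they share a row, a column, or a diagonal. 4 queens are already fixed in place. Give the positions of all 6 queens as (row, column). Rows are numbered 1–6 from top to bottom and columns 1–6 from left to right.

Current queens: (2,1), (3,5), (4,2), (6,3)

(1,4) (2,1) (3,5) (4,2) (5,6) (6,3)

Row 1: attacked by (2,1)→{1,2}; (3,5)→{3,5}; (4,2)→{2,5}; (6,3)→{3}. Safe: 4, 6. Place at column 4.
Row 5: attacked by (1,4)→{4}; (2,1)→{1,4}; (3,5)→{3,5}; (4,2)→{1,2,3}; (6,3)→{2,3,4}. Safe: 6. Place at column 6.
Columns [4, 1, 5, 2, 6, 3], r−c [-3, 1, -2, 2, -1, 3], r+c [5, 3, 8, 6, 11, 9] are all distinct, so no two queens attack.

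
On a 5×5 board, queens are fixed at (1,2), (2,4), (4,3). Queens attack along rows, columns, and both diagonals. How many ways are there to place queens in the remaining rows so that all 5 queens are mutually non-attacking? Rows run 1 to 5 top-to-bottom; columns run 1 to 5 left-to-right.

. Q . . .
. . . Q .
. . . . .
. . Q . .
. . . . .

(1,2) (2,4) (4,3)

1

Branch on row 3: col 1 → 1.
Sum: 1 = 1.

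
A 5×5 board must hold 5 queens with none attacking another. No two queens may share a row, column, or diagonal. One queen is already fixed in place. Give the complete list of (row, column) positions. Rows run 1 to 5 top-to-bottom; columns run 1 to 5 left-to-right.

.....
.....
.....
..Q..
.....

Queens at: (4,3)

(1,4) (2,2) (3,5) (4,3) (5,1)

Row 1: attacked by (4,3)→{3}. Safe: 1, 2, 4, 5. Place at column 4.
Row 2: attacked by (1,4)→{3,4,5}; (4,3)→{1,3,5}. Safe: 2. Place at column 2.
Row 3: attacked by (1,4)→{2,4}; (2,2)→{1,2,3}; (4,3)→{2,3,4}. Safe: 5. Place at column 5.
Row 5: attacked by (1,4)→{4}; (2,2)→{2,5}; (3,5)→{3,5}; (4,3)→{2,3,4}. Safe: 1. Place at column 1.
Columns [4, 2, 5, 3, 1], r−c [-3, 0, -2, 1, 4], r+c [5, 4, 8, 7, 6] are all distinct, so no two queens attack.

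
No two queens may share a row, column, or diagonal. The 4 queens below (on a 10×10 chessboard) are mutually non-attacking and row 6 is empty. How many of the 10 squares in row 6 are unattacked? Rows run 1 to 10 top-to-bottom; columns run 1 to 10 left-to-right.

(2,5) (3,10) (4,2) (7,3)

2

(2,5) attacks row 6 at column 5 and diagonals 1, 9.
(3,10) attacks row 6 at column 10 and diagonals 7.
(4,2) attacks row 6 at column 2 and diagonals 4.
(7,3) attacks row 6 at column 3 and diagonals 2, 4.
Attacked columns: {1, 2, 3, 4, 5, 7, 9, 10}. Safe: {6, 8}.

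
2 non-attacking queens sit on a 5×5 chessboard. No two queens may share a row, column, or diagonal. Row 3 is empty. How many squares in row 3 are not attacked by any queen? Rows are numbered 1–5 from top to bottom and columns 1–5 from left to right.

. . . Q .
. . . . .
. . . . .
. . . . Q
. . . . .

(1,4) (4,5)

2

(1,4) attacks row 3 at column 4 and diagonals 2.
(4,5) attacks row 3 at column 5 and diagonals 4.
Attacked columns: {2, 4, 5}. Safe: {1, 3}.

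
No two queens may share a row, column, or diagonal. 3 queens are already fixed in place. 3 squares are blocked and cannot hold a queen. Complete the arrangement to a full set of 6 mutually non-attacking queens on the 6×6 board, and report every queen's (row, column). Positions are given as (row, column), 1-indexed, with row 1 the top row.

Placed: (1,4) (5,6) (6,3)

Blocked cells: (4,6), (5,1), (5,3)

Row 2: attacked by (1,4)→{3,4,5}; (5,6)→{3,6}; (6,3)→{3}. Safe: 1, 2. Place at column 1.
Row 3: attacked by (1,4)→{2,4,6}; (2,1)→{1,2}; (5,6)→{4,6}; (6,3)→{3,6}. Safe: 5. Place at column 5.
Row 4: attacked by (1,4)→{1,4}; (2,1)→{1,3}; (3,5)→{4,5,6}; (5,6)→{5,6}; (6,3)→{1,3,5}. Blocked: 6. Safe: 2. Place at column 2.
Columns [4, 1, 5, 2, 6, 3], r−c [-3, 1, -2, 2, -1, 3], r+c [5, 3, 8, 6, 11, 9] are all distinct, so no two queens attack.

(1,4) (2,1) (3,5) (4,2) (5,6) (6,3)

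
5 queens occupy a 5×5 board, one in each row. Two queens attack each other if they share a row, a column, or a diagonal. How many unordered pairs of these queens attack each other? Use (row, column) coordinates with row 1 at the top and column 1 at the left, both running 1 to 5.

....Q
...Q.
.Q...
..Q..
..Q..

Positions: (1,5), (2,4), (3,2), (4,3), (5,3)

3

Same column: (4,3)–(5,3) (column 3).
Same diagonal: (1,5)–(2,4) (|1−2| = |5−4| = 1); (3,2)–(4,3) (|3−4| = |2−3| = 1).
Total attacking pairs: 3.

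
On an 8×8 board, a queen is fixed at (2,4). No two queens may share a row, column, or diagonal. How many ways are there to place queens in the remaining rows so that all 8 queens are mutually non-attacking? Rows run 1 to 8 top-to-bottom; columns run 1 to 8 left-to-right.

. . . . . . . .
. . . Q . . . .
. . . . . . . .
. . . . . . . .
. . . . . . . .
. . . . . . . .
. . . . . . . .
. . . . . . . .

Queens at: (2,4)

Branch on row 1: col 1 → 0; col 2 → 1; col 6 → 4; col 7 → 2; col 8 → 1.
Sum: 0 + 1 + 4 + 2 + 1 = 8.

8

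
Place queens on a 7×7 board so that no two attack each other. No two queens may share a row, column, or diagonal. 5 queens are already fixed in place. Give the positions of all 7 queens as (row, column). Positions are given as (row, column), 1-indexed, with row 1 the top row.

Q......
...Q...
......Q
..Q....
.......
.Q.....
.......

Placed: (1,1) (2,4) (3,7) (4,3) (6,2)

(1,1) (2,4) (3,7) (4,3) (5,6) (6,2) (7,5)

Row 5: attacked by (1,1)→{1,5}; (2,4)→{1,4,7}; (3,7)→{5,7}; (4,3)→{2,3,4}; (6,2)→{1,2,3}. Safe: 6. Place at column 6.
Row 7: attacked by (1,1)→{1,7}; (2,4)→{4}; (3,7)→{3,7}; (4,3)→{3,6}; (5,6)→{4,6}; (6,2)→{1,2,3}. Safe: 5. Place at column 5.
Columns [1, 4, 7, 3, 6, 2, 5], r−c [0, -2, -4, 1, -1, 4, 2], r+c [2, 6, 10, 7, 11, 8, 12] are all distinct, so no two queens attack.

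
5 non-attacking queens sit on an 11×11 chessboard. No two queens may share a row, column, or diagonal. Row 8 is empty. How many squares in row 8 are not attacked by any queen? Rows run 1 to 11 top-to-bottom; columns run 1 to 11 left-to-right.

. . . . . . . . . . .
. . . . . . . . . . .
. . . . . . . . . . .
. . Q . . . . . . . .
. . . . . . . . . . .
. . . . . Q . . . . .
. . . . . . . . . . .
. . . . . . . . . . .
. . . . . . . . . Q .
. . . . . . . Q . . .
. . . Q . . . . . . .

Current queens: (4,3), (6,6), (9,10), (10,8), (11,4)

2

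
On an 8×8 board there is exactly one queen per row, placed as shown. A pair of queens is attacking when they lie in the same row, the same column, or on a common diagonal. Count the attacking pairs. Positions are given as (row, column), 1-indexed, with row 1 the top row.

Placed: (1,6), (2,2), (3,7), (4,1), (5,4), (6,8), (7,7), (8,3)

3

Same column: (3,7)–(7,7) (column 7).
Same diagonal: (2,2)–(7,7) (|2−7| = |2−7| = 5); (6,8)–(7,7) (|6−7| = |8−7| = 1).
Total attacking pairs: 3.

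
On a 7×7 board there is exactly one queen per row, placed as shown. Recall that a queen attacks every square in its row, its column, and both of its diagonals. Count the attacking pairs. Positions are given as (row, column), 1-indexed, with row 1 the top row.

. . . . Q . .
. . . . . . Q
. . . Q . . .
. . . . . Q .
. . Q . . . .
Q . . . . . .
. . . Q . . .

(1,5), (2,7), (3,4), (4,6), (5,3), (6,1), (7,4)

Same column: (3,4)–(7,4) (column 4).
Same diagonal: (3,4)–(6,1) (|3−6| = |4−1| = 3).
Total attacking pairs: 2.

2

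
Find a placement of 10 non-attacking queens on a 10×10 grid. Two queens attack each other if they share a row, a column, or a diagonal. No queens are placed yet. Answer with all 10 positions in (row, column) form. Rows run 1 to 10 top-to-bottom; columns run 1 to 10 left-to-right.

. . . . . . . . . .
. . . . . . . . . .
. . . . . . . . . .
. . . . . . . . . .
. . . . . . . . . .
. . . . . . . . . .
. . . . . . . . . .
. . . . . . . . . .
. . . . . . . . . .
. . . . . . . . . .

Row 1: Safe: 1, 2, 3, 4, 5, 6, 7, 8, 9, 10. Place at column 1.
Row 2: attacked by (1,1)→{1,2}. Safe: 3, 4, 5, 6, 7, 8, 9, 10. Place at column 9.
Row 3: attacked by (1,1)→{1,3}; (2,9)→{8,9,10}. Safe: 2, 4, 5, 6, 7. Place at column 5.
Row 4: attacked by (1,1)→{1,4}; (2,9)→{7,9}; (3,5)→{4,5,6}. Safe: 2, 3, 8, 10. Place at column 10.
Row 5: attacked by (1,1)→{1,5}; (2,9)→{6,9}; (3,5)→{3,5,7}; (4,10)→{9,10}. Safe: 2, 4, 8. Place at column 8.
Row 6: attacked by (1,1)→{1,6}; (2,9)→{5,9}; (3,5)→{2,5,8}; (4,10)→{8,10}; (5,8)→{7,8,9}. Safe: 3, 4. Place at column 4.
Row 7: attacked by (1,1)→{1,7}; (2,9)→{4,9}; (3,5)→{1,5,9}; (4,10)→{7,10}; (5,8)→{6,8,10}; (6,4)→{3,4,5}. Safe: 2. Place at column 2.
Row 8: attacked by (1,1)→{1,8}; (2,9)→{3,9}; (3,5)→{5,10}; (4,10)→{6,10}; (5,8)→{5,8}; (6,4)→{2,4,6}; (7,2)→{1,2,3}. Safe: 7. Place at column 7.
Row 9: attacked by (1,1)→{1,9}; (2,9)→{2,9}; (3,5)→{5}; (4,10)→{5,10}; (5,8)→{4,8}; (6,4)→{1,4,7}; (7,2)→{2,4}; (8,7)→{6,7,8}. Safe: 3. Place at column 3.
Row 10: attacked by (1,1)→{1,10}; (2,9)→{1,9}; (3,5)→{5}; (4,10)→{4,10}; (5,8)→{3,8}; (6,4)→{4,8}; (7,2)→{2,5}; (8,7)→{5,7,9}; (9,3)→{2,3,4}. Safe: 6. Place at column 6.
Columns [1, 9, 5, 10, 8, 4, 2, 7, 3, 6], r−c [0, -7, -2, -6, -3, 2, 5, 1, 6, 4], r+c [2, 11, 8, 14, 13, 10, 9, 15, 12, 16] are all distinct, so no two queens attack.

(1,1) (2,9) (3,5) (4,10) (5,8) (6,4) (7,2) (8,7) (9,3) (10,6)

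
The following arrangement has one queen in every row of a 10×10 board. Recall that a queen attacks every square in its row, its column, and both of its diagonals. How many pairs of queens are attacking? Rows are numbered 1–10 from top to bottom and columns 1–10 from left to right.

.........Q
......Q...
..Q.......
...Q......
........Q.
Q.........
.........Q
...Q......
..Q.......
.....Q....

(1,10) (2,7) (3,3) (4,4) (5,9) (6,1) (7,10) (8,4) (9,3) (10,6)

Same column: (1,10)–(7,10) (column 10); (3,3)–(9,3) (column 3); (4,4)–(8,4) (column 4).
Same diagonal: (3,3)–(4,4) (|3−4| = |3−4| = 1); (8,4)–(9,3) (|8−9| = |4−3| = 1); (8,4)–(10,6) (|8−10| = |4−6| = 2).
Total attacking pairs: 6.

6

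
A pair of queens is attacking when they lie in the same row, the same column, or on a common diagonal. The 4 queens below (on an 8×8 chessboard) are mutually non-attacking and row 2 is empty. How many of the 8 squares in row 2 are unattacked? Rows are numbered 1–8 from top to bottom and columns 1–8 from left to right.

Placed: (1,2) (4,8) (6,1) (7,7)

(1,2) attacks row 2 at column 2 and diagonals 1, 3.
(4,8) attacks row 2 at column 8 and diagonals 6.
(6,1) attacks row 2 at column 1 and diagonals 5.
(7,7) attacks row 2 at column 7 and diagonals 2.
Attacked columns: {1, 2, 3, 5, 6, 7, 8}. Safe: {4}.

1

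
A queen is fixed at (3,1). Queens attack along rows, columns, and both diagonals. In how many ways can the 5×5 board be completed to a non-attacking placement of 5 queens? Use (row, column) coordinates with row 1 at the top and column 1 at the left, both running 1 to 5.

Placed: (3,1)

Branch on row 1: col 2 → 1; col 4 → 0; col 5 → 1.
Sum: 1 + 0 + 1 = 2.

2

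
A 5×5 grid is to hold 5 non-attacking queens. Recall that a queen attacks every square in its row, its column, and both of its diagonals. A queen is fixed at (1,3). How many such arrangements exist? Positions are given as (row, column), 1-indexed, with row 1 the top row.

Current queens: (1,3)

Branch on row 2: col 1 → 1; col 5 → 1.
Sum: 1 + 1 = 2.

2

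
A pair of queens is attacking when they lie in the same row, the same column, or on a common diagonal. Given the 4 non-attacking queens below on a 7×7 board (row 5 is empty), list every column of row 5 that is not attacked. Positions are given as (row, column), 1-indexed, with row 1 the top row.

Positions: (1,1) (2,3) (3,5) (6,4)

columns 2

(1,1) attacks row 5 at column 1 and diagonals 5.
(2,3) attacks row 5 at column 3 and diagonals 6.
(3,5) attacks row 5 at column 5 and diagonals 3, 7.
(6,4) attacks row 5 at column 4 and diagonals 3, 5.
Attacked columns: {1, 3, 4, 5, 6, 7}. Safe: {2}.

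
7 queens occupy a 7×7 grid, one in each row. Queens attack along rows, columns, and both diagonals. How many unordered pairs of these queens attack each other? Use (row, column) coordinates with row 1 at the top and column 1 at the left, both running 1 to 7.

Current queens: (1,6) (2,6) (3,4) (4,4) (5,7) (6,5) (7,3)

Same column: (1,6)–(2,6) (column 6); (3,4)–(4,4) (column 4).
Same diagonal: (1,6)–(3,4) (|1−3| = |6−4| = 2); (2,6)–(4,4) (|2−4| = |6−4| = 2).
Total attacking pairs: 4.

4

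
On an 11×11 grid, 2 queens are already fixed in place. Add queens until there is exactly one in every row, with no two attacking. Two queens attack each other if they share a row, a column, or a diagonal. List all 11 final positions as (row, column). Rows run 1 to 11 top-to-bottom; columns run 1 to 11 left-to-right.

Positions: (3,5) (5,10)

Row 1: attacked by (3,5)→{3,5,7}; (5,10)→{6,10}. Safe: 1, 2, 4, 8, 9, 11. Place at column 4.
Row 2: attacked by (1,4)→{3,4,5}; (3,5)→{4,5,6}; (5,10)→{7,10}. Safe: 1, 2, 8, 9, 11. Place at column 9.
Row 4: attacked by (1,4)→{1,4,7}; (2,9)→{7,9,11}; (3,5)→{4,5,6}; (5,10)→{9,10,11}. Safe: 2, 3, 8. Place at column 2.
Row 6: attacked by (1,4)→{4,9}; (2,9)→{5,9}; (3,5)→{2,5,8}; (4,2)→{2,4}; (5,10)→{9,10,11}. Safe: 1, 3, 6, 7. Place at column 1.
Row 7: attacked by (1,4)→{4,10}; (2,9)→{4,9}; (3,5)→{1,5,9}; (4,2)→{2,5}; (5,10)→{8,10}; (6,1)→{1,2}. Safe: 3, 6, 7, 11. Place at column 6.
Row 8: attacked by (1,4)→{4,11}; (2,9)→{3,9}; (3,5)→{5,10}; (4,2)→{2,6}; (5,10)→{7,10}; (6,1)→{1,3}; (7,6)→{5,6,7}. Safe: 8. Place at column 8.
Row 9: attacked by (1,4)→{4}; (2,9)→{2,9}; (3,5)→{5,11}; (4,2)→{2,7}; (5,10)→{6,10}; (6,1)→{1,4}; (7,6)→{4,6,8}; (8,8)→{7,8,9}. Safe: 3. Place at column 3.
Row 10: attacked by (1,4)→{4}; (2,9)→{1,9}; (3,5)→{5}; (4,2)→{2,8}; (5,10)→{5,10}; (6,1)→{1,5}; (7,6)→{3,6,9}; (8,8)→{6,8,10}; (9,3)→{2,3,4}. Safe: 7, 11. Place at column 11.
Row 11: attacked by (1,4)→{4}; (2,9)→{9}; (3,5)→{5}; (4,2)→{2,9}; (5,10)→{4,10}; (6,1)→{1,6}; (7,6)→{2,6,10}; (8,8)→{5,8,11}; (9,3)→{1,3,5}; (10,11)→{10,11}. Safe: 7. Place at column 7.
Columns [4, 9, 5, 2, 10, 1, 6, 8, 3, 11, 7], r−c [-3, -7, -2, 2, -5, 5, 1, 0, 6, -1, 4], r+c [5, 11, 8, 6, 15, 7, 13, 16, 12, 21, 18] are all distinct, so no two queens attack.

(1,4) (2,9) (3,5) (4,2) (5,10) (6,1) (7,6) (8,8) (9,3) (10,11) (11,7)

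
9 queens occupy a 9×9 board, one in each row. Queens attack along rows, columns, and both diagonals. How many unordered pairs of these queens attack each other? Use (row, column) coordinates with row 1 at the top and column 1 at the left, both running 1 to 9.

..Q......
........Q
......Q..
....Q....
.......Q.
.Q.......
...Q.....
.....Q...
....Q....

Same column: (4,5)–(9,5) (column 5).
Same diagonal: (2,9)–(7,4) (|2−7| = |9−4| = 5); (6,2)–(9,5) (|6−9| = |2−5| = 3); (8,6)–(9,5) (|8−9| = |6−5| = 1).
Total attacking pairs: 4.

4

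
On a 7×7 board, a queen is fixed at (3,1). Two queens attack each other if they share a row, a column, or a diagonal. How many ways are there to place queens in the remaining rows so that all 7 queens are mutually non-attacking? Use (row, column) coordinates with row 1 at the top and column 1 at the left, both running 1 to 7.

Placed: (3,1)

6

Branch on row 1: col 2 → 2; col 4 → 1; col 5 → 1; col 6 → 1; col 7 → 1.
Sum: 2 + 1 + 1 + 1 + 1 = 6.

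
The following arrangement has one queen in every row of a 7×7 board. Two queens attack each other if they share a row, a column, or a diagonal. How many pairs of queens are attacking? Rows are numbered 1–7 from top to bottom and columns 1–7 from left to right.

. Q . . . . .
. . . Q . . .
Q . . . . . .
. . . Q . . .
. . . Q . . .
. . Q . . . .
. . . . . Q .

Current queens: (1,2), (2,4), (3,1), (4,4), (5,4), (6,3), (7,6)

Same column: (2,4)–(4,4) (column 4); (2,4)–(5,4) (column 4); (4,4)–(5,4) (column 4).
Same diagonal: (5,4)–(6,3) (|5−6| = |4−3| = 1); (5,4)–(7,6) (|5−7| = |4−6| = 2).
Total attacking pairs: 5.

5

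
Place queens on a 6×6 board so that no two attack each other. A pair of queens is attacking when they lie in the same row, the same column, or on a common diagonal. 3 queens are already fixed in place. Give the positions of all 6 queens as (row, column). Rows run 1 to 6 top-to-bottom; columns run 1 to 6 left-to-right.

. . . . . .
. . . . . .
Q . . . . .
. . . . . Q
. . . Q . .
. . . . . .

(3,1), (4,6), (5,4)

(1,5) (2,3) (3,1) (4,6) (5,4) (6,2)

Row 1: attacked by (3,1)→{1,3}; (4,6)→{3,6}; (5,4)→{4}. Safe: 2, 5. Place at column 5.
Row 2: attacked by (1,5)→{4,5,6}; (3,1)→{1,2}; (4,6)→{4,6}; (5,4)→{1,4}. Safe: 3. Place at column 3.
Row 6: attacked by (1,5)→{5}; (2,3)→{3}; (3,1)→{1,4}; (4,6)→{4,6}; (5,4)→{3,4,5}. Safe: 2. Place at column 2.
Columns [5, 3, 1, 6, 4, 2], r−c [-4, -1, 2, -2, 1, 4], r+c [6, 5, 4, 10, 9, 8] are all distinct, so no two queens attack.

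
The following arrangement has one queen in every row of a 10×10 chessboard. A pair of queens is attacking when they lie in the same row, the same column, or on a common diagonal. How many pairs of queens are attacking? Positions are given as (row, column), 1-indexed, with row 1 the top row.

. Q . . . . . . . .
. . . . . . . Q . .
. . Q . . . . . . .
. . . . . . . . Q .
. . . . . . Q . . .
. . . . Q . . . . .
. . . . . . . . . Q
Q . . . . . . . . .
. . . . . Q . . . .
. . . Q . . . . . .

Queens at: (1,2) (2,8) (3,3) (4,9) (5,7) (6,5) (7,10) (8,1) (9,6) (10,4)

0

All columns are distinct and no two queens satisfy |Δrow| = |Δcol|, so no pair attacks.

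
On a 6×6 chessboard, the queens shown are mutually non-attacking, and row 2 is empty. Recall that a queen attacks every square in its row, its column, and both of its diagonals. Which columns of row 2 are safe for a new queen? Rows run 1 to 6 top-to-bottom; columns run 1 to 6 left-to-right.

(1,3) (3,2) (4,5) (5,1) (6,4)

columns 6

(1,3) attacks row 2 at column 3 and diagonals 2, 4.
(3,2) attacks row 2 at column 2 and diagonals 1, 3.
(4,5) attacks row 2 at column 5 and diagonals 3.
(5,1) attacks row 2 at column 1 and diagonals 4.
(6,4) attacks row 2 at column 4.
Attacked columns: {1, 2, 3, 4, 5}. Safe: {6}.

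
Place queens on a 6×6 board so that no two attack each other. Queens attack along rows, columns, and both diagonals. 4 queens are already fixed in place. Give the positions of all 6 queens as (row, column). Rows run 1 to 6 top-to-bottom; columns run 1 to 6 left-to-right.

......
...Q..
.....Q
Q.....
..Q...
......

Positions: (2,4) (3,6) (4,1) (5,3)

Row 1: attacked by (2,4)→{3,4,5}; (3,6)→{4,6}; (4,1)→{1,4}; (5,3)→{3}. Safe: 2. Place at column 2.
Row 6: attacked by (1,2)→{2}; (2,4)→{4}; (3,6)→{3,6}; (4,1)→{1,3}; (5,3)→{2,3,4}. Safe: 5. Place at column 5.
Columns [2, 4, 6, 1, 3, 5], r−c [-1, -2, -3, 3, 2, 1], r+c [3, 6, 9, 5, 8, 11] are all distinct, so no two queens attack.

(1,2) (2,4) (3,6) (4,1) (5,3) (6,5)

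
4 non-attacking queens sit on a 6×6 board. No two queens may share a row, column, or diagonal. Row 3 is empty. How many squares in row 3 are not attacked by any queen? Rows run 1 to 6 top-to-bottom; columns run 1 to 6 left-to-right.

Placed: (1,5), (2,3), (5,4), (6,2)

(1,5) attacks row 3 at column 5 and diagonals 3.
(2,3) attacks row 3 at column 3 and diagonals 2, 4.
(5,4) attacks row 3 at column 4 and diagonals 2, 6.
(6,2) attacks row 3 at column 2 and diagonals 5.
Attacked columns: {2, 3, 4, 5, 6}. Safe: {1}.

1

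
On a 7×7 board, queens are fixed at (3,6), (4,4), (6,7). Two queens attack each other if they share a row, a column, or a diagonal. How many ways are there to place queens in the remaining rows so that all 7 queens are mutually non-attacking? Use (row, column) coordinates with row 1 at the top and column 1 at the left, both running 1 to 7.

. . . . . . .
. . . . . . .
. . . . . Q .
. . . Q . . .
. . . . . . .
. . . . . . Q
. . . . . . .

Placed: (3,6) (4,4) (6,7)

Branch on row 1: col 3 → 1; col 5 → 1.
Sum: 1 + 1 = 2.

2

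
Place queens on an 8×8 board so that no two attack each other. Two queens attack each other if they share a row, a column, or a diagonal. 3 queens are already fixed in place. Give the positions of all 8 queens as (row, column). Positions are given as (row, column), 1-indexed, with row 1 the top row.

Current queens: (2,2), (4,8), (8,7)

(1,4) (2,2) (3,5) (4,8) (5,6) (6,1) (7,3) (8,7)

Row 1: attacked by (2,2)→{1,2,3}; (4,8)→{5,8}; (8,7)→{7}. Safe: 4, 6. Place at column 4.
Row 3: attacked by (1,4)→{2,4,6}; (2,2)→{1,2,3}; (4,8)→{7,8}; (8,7)→{2,7}. Safe: 5. Place at column 5.
Row 5: attacked by (1,4)→{4,8}; (2,2)→{2,5}; (3,5)→{3,5,7}; (4,8)→{7,8}; (8,7)→{4,7}. Safe: 1, 6. Place at column 6.
Row 6: attacked by (1,4)→{4}; (2,2)→{2,6}; (3,5)→{2,5,8}; (4,8)→{6,8}; (5,6)→{5,6,7}; (8,7)→{5,7}. Safe: 1, 3. Place at column 1.
Row 7: attacked by (1,4)→{4}; (2,2)→{2,7}; (3,5)→{1,5}; (4,8)→{5,8}; (5,6)→{4,6,8}; (6,1)→{1,2}; (8,7)→{6,7,8}. Safe: 3. Place at column 3.
Columns [4, 2, 5, 8, 6, 1, 3, 7], r−c [-3, 0, -2, -4, -1, 5, 4, 1], r+c [5, 4, 8, 12, 11, 7, 10, 15] are all distinct, so no two queens attack.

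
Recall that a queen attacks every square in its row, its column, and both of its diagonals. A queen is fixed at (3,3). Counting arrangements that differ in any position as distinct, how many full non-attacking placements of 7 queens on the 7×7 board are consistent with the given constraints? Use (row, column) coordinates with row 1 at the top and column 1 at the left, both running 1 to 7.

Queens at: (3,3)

Branch on row 1: col 2 → 2; col 4 → 2; col 6 → 1; col 7 → 1.
Sum: 2 + 2 + 1 + 1 = 6.

6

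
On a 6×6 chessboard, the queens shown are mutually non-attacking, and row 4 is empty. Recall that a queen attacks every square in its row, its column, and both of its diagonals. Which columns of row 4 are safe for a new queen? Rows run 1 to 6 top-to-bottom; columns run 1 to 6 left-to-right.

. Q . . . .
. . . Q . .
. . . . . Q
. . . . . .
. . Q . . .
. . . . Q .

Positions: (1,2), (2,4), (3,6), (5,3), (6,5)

columns 1

(1,2) attacks row 4 at column 2 and diagonals 5.
(2,4) attacks row 4 at column 4 and diagonals 2, 6.
(3,6) attacks row 4 at column 6 and diagonals 5.
(5,3) attacks row 4 at column 3 and diagonals 2, 4.
(6,5) attacks row 4 at column 5 and diagonals 3.
Attacked columns: {2, 3, 4, 5, 6}. Safe: {1}.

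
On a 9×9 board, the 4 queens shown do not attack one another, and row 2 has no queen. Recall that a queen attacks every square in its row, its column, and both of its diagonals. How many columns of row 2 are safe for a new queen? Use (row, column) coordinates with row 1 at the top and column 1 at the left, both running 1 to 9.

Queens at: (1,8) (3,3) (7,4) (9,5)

2

(1,8) attacks row 2 at column 8 and diagonals 7, 9.
(3,3) attacks row 2 at column 3 and diagonals 2, 4.
(7,4) attacks row 2 at column 4 and diagonals 9.
(9,5) attacks row 2 at column 5.
Attacked columns: {2, 3, 4, 5, 7, 8, 9}. Safe: {1, 6}.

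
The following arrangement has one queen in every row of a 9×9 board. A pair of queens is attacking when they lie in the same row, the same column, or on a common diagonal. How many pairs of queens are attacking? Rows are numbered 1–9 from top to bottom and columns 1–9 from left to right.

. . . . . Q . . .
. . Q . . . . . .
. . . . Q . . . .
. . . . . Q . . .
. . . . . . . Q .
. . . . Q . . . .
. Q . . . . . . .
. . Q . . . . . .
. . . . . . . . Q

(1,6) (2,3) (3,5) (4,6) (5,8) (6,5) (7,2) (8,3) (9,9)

6

Same column: (1,6)–(4,6) (column 6); (2,3)–(8,3) (column 3); (3,5)–(6,5) (column 5).
Same diagonal: (3,5)–(4,6) (|3−4| = |5−6| = 1); (6,5)–(8,3) (|6−8| = |5−3| = 2); (7,2)–(8,3) (|7−8| = |2−3| = 1).
Total attacking pairs: 6.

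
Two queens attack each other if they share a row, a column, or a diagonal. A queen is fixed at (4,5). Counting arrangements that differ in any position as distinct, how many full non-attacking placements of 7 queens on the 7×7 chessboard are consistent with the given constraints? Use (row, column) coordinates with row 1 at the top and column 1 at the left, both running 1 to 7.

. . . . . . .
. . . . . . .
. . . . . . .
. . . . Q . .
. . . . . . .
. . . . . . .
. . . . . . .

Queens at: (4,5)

4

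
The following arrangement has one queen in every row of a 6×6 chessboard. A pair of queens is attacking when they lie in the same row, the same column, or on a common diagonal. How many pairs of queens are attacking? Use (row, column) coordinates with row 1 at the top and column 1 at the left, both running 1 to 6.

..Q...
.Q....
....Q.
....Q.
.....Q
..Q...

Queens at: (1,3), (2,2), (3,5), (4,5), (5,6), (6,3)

6

Same column: (1,3)–(6,3) (column 3); (3,5)–(4,5) (column 5).
Same diagonal: (1,3)–(2,2) (|1−2| = |3−2| = 1); (1,3)–(3,5) (|1−3| = |3−5| = 2); (4,5)–(5,6) (|4−5| = |5−6| = 1); (4,5)–(6,3) (|4−6| = |5−3| = 2).
Total attacking pairs: 6.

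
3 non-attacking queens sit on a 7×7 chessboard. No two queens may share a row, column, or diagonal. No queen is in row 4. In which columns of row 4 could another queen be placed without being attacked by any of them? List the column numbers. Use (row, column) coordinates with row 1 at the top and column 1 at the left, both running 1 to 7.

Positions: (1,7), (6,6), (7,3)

columns 1, 2, 5

(1,7) attacks row 4 at column 7 and diagonals 4.
(6,6) attacks row 4 at column 6 and diagonals 4.
(7,3) attacks row 4 at column 3 and diagonals 6.
Attacked columns: {3, 4, 6, 7}. Safe: {1, 2, 5}.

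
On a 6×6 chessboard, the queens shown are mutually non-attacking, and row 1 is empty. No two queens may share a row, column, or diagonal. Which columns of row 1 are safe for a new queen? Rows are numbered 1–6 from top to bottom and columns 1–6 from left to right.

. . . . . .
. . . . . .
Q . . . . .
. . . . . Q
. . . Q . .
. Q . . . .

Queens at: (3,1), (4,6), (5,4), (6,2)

(3,1) attacks row 1 at column 1 and diagonals 3.
(4,6) attacks row 1 at column 6 and diagonals 3.
(5,4) attacks row 1 at column 4.
(6,2) attacks row 1 at column 2.
Attacked columns: {1, 2, 3, 4, 6}. Safe: {5}.

columns 5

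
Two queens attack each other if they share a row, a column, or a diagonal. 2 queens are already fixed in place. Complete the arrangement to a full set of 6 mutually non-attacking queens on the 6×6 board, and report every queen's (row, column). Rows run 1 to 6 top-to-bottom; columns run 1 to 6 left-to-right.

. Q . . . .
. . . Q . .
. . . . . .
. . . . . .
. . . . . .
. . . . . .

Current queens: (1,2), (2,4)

(1,2) (2,4) (3,6) (4,1) (5,3) (6,5)

Row 3: attacked by (1,2)→{2,4}; (2,4)→{3,4,5}. Safe: 1, 6. Place at column 6.
Row 4: attacked by (1,2)→{2,5}; (2,4)→{2,4,6}; (3,6)→{5,6}. Safe: 1, 3. Place at column 1.
Row 5: attacked by (1,2)→{2,6}; (2,4)→{1,4}; (3,6)→{4,6}; (4,1)→{1,2}. Safe: 3, 5. Place at column 3.
Row 6: attacked by (1,2)→{2}; (2,4)→{4}; (3,6)→{3,6}; (4,1)→{1,3}; (5,3)→{2,3,4}. Safe: 5. Place at column 5.
Columns [2, 4, 6, 1, 3, 5], r−c [-1, -2, -3, 3, 2, 1], r+c [3, 6, 9, 5, 8, 11] are all distinct, so no two queens attack.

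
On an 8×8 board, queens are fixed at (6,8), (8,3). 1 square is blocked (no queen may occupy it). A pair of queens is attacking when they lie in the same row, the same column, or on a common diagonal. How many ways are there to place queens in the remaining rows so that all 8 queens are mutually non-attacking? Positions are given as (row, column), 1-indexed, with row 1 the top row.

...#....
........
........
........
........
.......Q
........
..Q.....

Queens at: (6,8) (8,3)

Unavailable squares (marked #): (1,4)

Branch on row 1: col 1 → 0; col 2 → 1; col 5 → 1; col 6 → 1; col 7 → 0.
Sum: 0 + 1 + 1 + 1 + 0 = 3.

3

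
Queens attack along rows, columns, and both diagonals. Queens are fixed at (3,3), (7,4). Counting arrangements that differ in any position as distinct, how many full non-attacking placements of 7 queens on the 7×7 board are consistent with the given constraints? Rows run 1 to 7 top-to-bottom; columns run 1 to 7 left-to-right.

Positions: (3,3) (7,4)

Branch on row 1: col 2 → 0; col 6 → 1; col 7 → 0.
Sum: 0 + 1 + 0 = 1.

1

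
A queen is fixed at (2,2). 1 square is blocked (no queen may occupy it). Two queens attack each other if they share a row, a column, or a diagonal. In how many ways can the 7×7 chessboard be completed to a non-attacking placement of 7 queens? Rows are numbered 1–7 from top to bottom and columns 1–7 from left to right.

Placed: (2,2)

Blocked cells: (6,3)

3

Branch on row 1: col 4 → 1; col 5 → 1; col 6 → 1; col 7 → 0.
Sum: 1 + 1 + 1 + 0 = 3.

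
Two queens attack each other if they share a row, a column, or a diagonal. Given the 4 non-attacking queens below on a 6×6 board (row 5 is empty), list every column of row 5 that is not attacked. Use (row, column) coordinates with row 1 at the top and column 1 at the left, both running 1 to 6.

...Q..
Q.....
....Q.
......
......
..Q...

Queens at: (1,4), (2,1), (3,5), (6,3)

(1,4) attacks row 5 at column 4.
(2,1) attacks row 5 at column 1 and diagonals 4.
(3,5) attacks row 5 at column 5 and diagonals 3.
(6,3) attacks row 5 at column 3 and diagonals 2, 4.
Attacked columns: {1, 2, 3, 4, 5}. Safe: {6}.

columns 6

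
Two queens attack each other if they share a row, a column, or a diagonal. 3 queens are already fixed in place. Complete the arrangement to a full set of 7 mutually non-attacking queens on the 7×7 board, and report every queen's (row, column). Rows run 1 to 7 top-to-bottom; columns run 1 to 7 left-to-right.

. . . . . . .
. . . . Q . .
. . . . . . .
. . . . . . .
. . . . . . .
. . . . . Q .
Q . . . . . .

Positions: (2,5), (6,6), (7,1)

(1,3) (2,5) (3,7) (4,2) (5,4) (6,6) (7,1)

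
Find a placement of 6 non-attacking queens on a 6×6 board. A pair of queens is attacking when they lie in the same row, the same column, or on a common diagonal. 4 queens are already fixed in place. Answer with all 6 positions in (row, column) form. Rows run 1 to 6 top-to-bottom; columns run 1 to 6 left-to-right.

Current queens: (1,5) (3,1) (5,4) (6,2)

(1,5) (2,3) (3,1) (4,6) (5,4) (6,2)

Row 2: attacked by (1,5)→{4,5,6}; (3,1)→{1,2}; (5,4)→{1,4}; (6,2)→{2,6}. Safe: 3. Place at column 3.
Row 4: attacked by (1,5)→{2,5}; (2,3)→{1,3,5}; (3,1)→{1,2}; (5,4)→{3,4,5}; (6,2)→{2,4}. Safe: 6. Place at column 6.
Columns [5, 3, 1, 6, 4, 2], r−c [-4, -1, 2, -2, 1, 4], r+c [6, 5, 4, 10, 9, 8] are all distinct, so no two queens attack.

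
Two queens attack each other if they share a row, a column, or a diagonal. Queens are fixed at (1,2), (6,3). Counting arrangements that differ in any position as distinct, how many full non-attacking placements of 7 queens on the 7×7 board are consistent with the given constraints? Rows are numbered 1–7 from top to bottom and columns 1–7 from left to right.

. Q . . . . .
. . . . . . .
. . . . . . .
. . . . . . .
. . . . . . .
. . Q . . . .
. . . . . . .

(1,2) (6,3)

3

Branch on row 2: col 4 → 1; col 5 → 2; col 6 → 0.
Sum: 1 + 2 + 0 = 3.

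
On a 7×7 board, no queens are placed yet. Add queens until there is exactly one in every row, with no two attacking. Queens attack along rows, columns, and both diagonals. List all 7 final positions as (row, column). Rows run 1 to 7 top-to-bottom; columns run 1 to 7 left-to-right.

(1,6) (2,2) (3,5) (4,1) (5,4) (6,7) (7,3)

Row 1: Safe: 1, 2, 3, 4, 5, 6, 7. Place at column 6.
Row 2: attacked by (1,6)→{5,6,7}. Safe: 1, 2, 3, 4. Place at column 2.
Row 3: attacked by (1,6)→{4,6}; (2,2)→{1,2,3}. Safe: 5, 7. Place at column 5.
Row 4: attacked by (1,6)→{3,6}; (2,2)→{2,4}; (3,5)→{4,5,6}. Safe: 1, 7. Place at column 1.
Row 5: attacked by (1,6)→{2,6}; (2,2)→{2,5}; (3,5)→{3,5,7}; (4,1)→{1,2}. Safe: 4. Place at column 4.
Row 6: attacked by (1,6)→{1,6}; (2,2)→{2,6}; (3,5)→{2,5}; (4,1)→{1,3}; (5,4)→{3,4,5}. Safe: 7. Place at column 7.
Row 7: attacked by (1,6)→{6}; (2,2)→{2,7}; (3,5)→{1,5}; (4,1)→{1,4}; (5,4)→{2,4,6}; (6,7)→{6,7}. Safe: 3. Place at column 3.
Columns [6, 2, 5, 1, 4, 7, 3], r−c [-5, 0, -2, 3, 1, -1, 4], r+c [7, 4, 8, 5, 9, 13, 10] are all distinct, so no two queens attack.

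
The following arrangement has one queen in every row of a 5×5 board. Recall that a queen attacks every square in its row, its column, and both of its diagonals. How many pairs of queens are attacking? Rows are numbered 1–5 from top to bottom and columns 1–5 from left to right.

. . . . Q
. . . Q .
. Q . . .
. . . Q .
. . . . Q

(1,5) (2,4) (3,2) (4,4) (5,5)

Same column: (1,5)–(5,5) (column 5); (2,4)–(4,4) (column 4).
Same diagonal: (1,5)–(2,4) (|1−2| = |5−4| = 1); (4,4)–(5,5) (|4−5| = |4−5| = 1).
Total attacking pairs: 4.

4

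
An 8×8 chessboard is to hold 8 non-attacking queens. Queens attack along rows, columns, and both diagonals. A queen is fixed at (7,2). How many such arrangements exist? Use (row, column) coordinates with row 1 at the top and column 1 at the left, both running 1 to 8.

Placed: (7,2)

16

Branch on row 1: col 1 → 2; col 3 → 3; col 4 → 1; col 5 → 2; col 6 → 5; col 7 → 3.
Sum: 2 + 3 + 1 + 2 + 5 + 3 = 16.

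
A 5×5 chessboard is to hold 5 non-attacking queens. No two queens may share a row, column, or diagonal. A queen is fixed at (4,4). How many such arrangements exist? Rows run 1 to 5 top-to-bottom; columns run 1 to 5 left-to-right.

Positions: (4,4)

Branch on row 1: col 2 → 0; col 3 → 1; col 5 → 1.
Sum: 0 + 1 + 1 = 2.

2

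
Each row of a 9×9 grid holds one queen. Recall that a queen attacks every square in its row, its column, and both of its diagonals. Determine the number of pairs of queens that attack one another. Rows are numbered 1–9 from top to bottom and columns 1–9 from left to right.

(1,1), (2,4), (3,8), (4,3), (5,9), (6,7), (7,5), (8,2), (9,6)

All columns are distinct and no two queens satisfy |Δrow| = |Δcol|, so no pair attacks.

0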